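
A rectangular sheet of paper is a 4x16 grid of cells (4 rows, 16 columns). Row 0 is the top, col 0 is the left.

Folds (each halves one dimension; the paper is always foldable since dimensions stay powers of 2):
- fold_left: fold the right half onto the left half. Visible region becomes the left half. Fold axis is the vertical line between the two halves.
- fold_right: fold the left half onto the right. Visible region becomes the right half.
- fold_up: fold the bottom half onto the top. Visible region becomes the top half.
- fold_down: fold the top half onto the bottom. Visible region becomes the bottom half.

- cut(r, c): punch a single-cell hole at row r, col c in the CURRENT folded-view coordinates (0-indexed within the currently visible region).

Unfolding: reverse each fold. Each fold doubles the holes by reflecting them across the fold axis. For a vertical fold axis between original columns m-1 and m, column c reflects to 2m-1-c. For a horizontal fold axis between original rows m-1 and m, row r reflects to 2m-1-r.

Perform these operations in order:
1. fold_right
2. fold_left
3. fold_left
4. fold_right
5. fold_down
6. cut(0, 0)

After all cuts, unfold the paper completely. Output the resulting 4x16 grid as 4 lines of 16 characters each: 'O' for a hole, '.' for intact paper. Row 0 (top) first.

Answer: ................
OOOOOOOOOOOOOOOO
OOOOOOOOOOOOOOOO
................

Derivation:
Op 1 fold_right: fold axis v@8; visible region now rows[0,4) x cols[8,16) = 4x8
Op 2 fold_left: fold axis v@12; visible region now rows[0,4) x cols[8,12) = 4x4
Op 3 fold_left: fold axis v@10; visible region now rows[0,4) x cols[8,10) = 4x2
Op 4 fold_right: fold axis v@9; visible region now rows[0,4) x cols[9,10) = 4x1
Op 5 fold_down: fold axis h@2; visible region now rows[2,4) x cols[9,10) = 2x1
Op 6 cut(0, 0): punch at orig (2,9); cuts so far [(2, 9)]; region rows[2,4) x cols[9,10) = 2x1
Unfold 1 (reflect across h@2): 2 holes -> [(1, 9), (2, 9)]
Unfold 2 (reflect across v@9): 4 holes -> [(1, 8), (1, 9), (2, 8), (2, 9)]
Unfold 3 (reflect across v@10): 8 holes -> [(1, 8), (1, 9), (1, 10), (1, 11), (2, 8), (2, 9), (2, 10), (2, 11)]
Unfold 4 (reflect across v@12): 16 holes -> [(1, 8), (1, 9), (1, 10), (1, 11), (1, 12), (1, 13), (1, 14), (1, 15), (2, 8), (2, 9), (2, 10), (2, 11), (2, 12), (2, 13), (2, 14), (2, 15)]
Unfold 5 (reflect across v@8): 32 holes -> [(1, 0), (1, 1), (1, 2), (1, 3), (1, 4), (1, 5), (1, 6), (1, 7), (1, 8), (1, 9), (1, 10), (1, 11), (1, 12), (1, 13), (1, 14), (1, 15), (2, 0), (2, 1), (2, 2), (2, 3), (2, 4), (2, 5), (2, 6), (2, 7), (2, 8), (2, 9), (2, 10), (2, 11), (2, 12), (2, 13), (2, 14), (2, 15)]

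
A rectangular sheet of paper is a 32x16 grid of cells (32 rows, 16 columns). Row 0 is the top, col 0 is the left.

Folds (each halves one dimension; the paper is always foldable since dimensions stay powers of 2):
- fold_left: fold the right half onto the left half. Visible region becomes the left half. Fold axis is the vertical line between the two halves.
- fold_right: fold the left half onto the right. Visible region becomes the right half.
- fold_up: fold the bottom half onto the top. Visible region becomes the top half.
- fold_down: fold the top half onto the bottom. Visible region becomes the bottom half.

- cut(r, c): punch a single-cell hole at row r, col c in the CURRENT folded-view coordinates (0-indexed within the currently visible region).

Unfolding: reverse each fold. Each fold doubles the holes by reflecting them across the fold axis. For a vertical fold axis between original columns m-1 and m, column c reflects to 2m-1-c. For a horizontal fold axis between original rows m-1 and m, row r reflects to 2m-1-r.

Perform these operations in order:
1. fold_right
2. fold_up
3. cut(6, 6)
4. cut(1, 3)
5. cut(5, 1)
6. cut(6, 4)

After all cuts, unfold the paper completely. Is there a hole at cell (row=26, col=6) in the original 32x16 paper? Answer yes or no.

Answer: yes

Derivation:
Op 1 fold_right: fold axis v@8; visible region now rows[0,32) x cols[8,16) = 32x8
Op 2 fold_up: fold axis h@16; visible region now rows[0,16) x cols[8,16) = 16x8
Op 3 cut(6, 6): punch at orig (6,14); cuts so far [(6, 14)]; region rows[0,16) x cols[8,16) = 16x8
Op 4 cut(1, 3): punch at orig (1,11); cuts so far [(1, 11), (6, 14)]; region rows[0,16) x cols[8,16) = 16x8
Op 5 cut(5, 1): punch at orig (5,9); cuts so far [(1, 11), (5, 9), (6, 14)]; region rows[0,16) x cols[8,16) = 16x8
Op 6 cut(6, 4): punch at orig (6,12); cuts so far [(1, 11), (5, 9), (6, 12), (6, 14)]; region rows[0,16) x cols[8,16) = 16x8
Unfold 1 (reflect across h@16): 8 holes -> [(1, 11), (5, 9), (6, 12), (6, 14), (25, 12), (25, 14), (26, 9), (30, 11)]
Unfold 2 (reflect across v@8): 16 holes -> [(1, 4), (1, 11), (5, 6), (5, 9), (6, 1), (6, 3), (6, 12), (6, 14), (25, 1), (25, 3), (25, 12), (25, 14), (26, 6), (26, 9), (30, 4), (30, 11)]
Holes: [(1, 4), (1, 11), (5, 6), (5, 9), (6, 1), (6, 3), (6, 12), (6, 14), (25, 1), (25, 3), (25, 12), (25, 14), (26, 6), (26, 9), (30, 4), (30, 11)]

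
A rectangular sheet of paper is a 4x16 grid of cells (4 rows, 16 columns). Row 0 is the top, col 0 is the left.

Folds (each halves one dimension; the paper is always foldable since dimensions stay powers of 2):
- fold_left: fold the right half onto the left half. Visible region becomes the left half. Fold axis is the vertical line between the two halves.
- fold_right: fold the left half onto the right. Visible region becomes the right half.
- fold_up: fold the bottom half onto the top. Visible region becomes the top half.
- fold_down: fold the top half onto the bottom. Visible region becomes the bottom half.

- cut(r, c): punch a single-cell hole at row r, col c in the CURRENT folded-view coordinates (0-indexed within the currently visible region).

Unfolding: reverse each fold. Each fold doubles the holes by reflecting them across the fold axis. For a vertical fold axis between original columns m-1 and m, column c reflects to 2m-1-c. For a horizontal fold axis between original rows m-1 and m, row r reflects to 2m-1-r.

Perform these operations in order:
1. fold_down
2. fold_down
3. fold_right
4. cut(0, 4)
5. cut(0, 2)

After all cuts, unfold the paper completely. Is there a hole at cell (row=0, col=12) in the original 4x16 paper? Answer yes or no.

Answer: yes

Derivation:
Op 1 fold_down: fold axis h@2; visible region now rows[2,4) x cols[0,16) = 2x16
Op 2 fold_down: fold axis h@3; visible region now rows[3,4) x cols[0,16) = 1x16
Op 3 fold_right: fold axis v@8; visible region now rows[3,4) x cols[8,16) = 1x8
Op 4 cut(0, 4): punch at orig (3,12); cuts so far [(3, 12)]; region rows[3,4) x cols[8,16) = 1x8
Op 5 cut(0, 2): punch at orig (3,10); cuts so far [(3, 10), (3, 12)]; region rows[3,4) x cols[8,16) = 1x8
Unfold 1 (reflect across v@8): 4 holes -> [(3, 3), (3, 5), (3, 10), (3, 12)]
Unfold 2 (reflect across h@3): 8 holes -> [(2, 3), (2, 5), (2, 10), (2, 12), (3, 3), (3, 5), (3, 10), (3, 12)]
Unfold 3 (reflect across h@2): 16 holes -> [(0, 3), (0, 5), (0, 10), (0, 12), (1, 3), (1, 5), (1, 10), (1, 12), (2, 3), (2, 5), (2, 10), (2, 12), (3, 3), (3, 5), (3, 10), (3, 12)]
Holes: [(0, 3), (0, 5), (0, 10), (0, 12), (1, 3), (1, 5), (1, 10), (1, 12), (2, 3), (2, 5), (2, 10), (2, 12), (3, 3), (3, 5), (3, 10), (3, 12)]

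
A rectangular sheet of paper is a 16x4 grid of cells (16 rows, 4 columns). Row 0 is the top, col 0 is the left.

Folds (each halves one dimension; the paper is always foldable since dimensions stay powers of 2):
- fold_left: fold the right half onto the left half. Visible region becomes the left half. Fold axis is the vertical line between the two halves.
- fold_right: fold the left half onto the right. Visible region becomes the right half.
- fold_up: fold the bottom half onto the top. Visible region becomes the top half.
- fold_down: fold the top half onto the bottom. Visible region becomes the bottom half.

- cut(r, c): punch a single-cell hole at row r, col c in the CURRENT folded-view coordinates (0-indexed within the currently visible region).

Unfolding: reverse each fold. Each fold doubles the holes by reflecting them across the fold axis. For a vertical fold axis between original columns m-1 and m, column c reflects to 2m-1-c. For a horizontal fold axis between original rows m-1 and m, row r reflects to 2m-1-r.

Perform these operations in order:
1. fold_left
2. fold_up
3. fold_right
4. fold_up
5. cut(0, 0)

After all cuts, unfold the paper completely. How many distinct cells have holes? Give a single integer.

Op 1 fold_left: fold axis v@2; visible region now rows[0,16) x cols[0,2) = 16x2
Op 2 fold_up: fold axis h@8; visible region now rows[0,8) x cols[0,2) = 8x2
Op 3 fold_right: fold axis v@1; visible region now rows[0,8) x cols[1,2) = 8x1
Op 4 fold_up: fold axis h@4; visible region now rows[0,4) x cols[1,2) = 4x1
Op 5 cut(0, 0): punch at orig (0,1); cuts so far [(0, 1)]; region rows[0,4) x cols[1,2) = 4x1
Unfold 1 (reflect across h@4): 2 holes -> [(0, 1), (7, 1)]
Unfold 2 (reflect across v@1): 4 holes -> [(0, 0), (0, 1), (7, 0), (7, 1)]
Unfold 3 (reflect across h@8): 8 holes -> [(0, 0), (0, 1), (7, 0), (7, 1), (8, 0), (8, 1), (15, 0), (15, 1)]
Unfold 4 (reflect across v@2): 16 holes -> [(0, 0), (0, 1), (0, 2), (0, 3), (7, 0), (7, 1), (7, 2), (7, 3), (8, 0), (8, 1), (8, 2), (8, 3), (15, 0), (15, 1), (15, 2), (15, 3)]

Answer: 16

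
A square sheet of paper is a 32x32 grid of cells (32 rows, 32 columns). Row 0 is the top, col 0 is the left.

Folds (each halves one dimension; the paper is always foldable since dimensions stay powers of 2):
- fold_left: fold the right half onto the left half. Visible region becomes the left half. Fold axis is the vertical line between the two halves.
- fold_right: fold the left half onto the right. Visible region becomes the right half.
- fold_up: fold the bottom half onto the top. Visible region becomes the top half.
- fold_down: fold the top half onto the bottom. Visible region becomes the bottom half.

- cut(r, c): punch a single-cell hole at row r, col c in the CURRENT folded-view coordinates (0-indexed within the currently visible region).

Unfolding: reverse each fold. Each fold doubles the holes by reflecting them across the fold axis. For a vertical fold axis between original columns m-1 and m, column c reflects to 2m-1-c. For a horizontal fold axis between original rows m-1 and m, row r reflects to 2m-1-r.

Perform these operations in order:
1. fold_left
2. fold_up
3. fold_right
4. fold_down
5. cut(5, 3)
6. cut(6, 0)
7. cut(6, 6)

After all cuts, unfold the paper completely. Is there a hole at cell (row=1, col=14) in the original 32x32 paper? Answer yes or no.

Answer: yes

Derivation:
Op 1 fold_left: fold axis v@16; visible region now rows[0,32) x cols[0,16) = 32x16
Op 2 fold_up: fold axis h@16; visible region now rows[0,16) x cols[0,16) = 16x16
Op 3 fold_right: fold axis v@8; visible region now rows[0,16) x cols[8,16) = 16x8
Op 4 fold_down: fold axis h@8; visible region now rows[8,16) x cols[8,16) = 8x8
Op 5 cut(5, 3): punch at orig (13,11); cuts so far [(13, 11)]; region rows[8,16) x cols[8,16) = 8x8
Op 6 cut(6, 0): punch at orig (14,8); cuts so far [(13, 11), (14, 8)]; region rows[8,16) x cols[8,16) = 8x8
Op 7 cut(6, 6): punch at orig (14,14); cuts so far [(13, 11), (14, 8), (14, 14)]; region rows[8,16) x cols[8,16) = 8x8
Unfold 1 (reflect across h@8): 6 holes -> [(1, 8), (1, 14), (2, 11), (13, 11), (14, 8), (14, 14)]
Unfold 2 (reflect across v@8): 12 holes -> [(1, 1), (1, 7), (1, 8), (1, 14), (2, 4), (2, 11), (13, 4), (13, 11), (14, 1), (14, 7), (14, 8), (14, 14)]
Unfold 3 (reflect across h@16): 24 holes -> [(1, 1), (1, 7), (1, 8), (1, 14), (2, 4), (2, 11), (13, 4), (13, 11), (14, 1), (14, 7), (14, 8), (14, 14), (17, 1), (17, 7), (17, 8), (17, 14), (18, 4), (18, 11), (29, 4), (29, 11), (30, 1), (30, 7), (30, 8), (30, 14)]
Unfold 4 (reflect across v@16): 48 holes -> [(1, 1), (1, 7), (1, 8), (1, 14), (1, 17), (1, 23), (1, 24), (1, 30), (2, 4), (2, 11), (2, 20), (2, 27), (13, 4), (13, 11), (13, 20), (13, 27), (14, 1), (14, 7), (14, 8), (14, 14), (14, 17), (14, 23), (14, 24), (14, 30), (17, 1), (17, 7), (17, 8), (17, 14), (17, 17), (17, 23), (17, 24), (17, 30), (18, 4), (18, 11), (18, 20), (18, 27), (29, 4), (29, 11), (29, 20), (29, 27), (30, 1), (30, 7), (30, 8), (30, 14), (30, 17), (30, 23), (30, 24), (30, 30)]
Holes: [(1, 1), (1, 7), (1, 8), (1, 14), (1, 17), (1, 23), (1, 24), (1, 30), (2, 4), (2, 11), (2, 20), (2, 27), (13, 4), (13, 11), (13, 20), (13, 27), (14, 1), (14, 7), (14, 8), (14, 14), (14, 17), (14, 23), (14, 24), (14, 30), (17, 1), (17, 7), (17, 8), (17, 14), (17, 17), (17, 23), (17, 24), (17, 30), (18, 4), (18, 11), (18, 20), (18, 27), (29, 4), (29, 11), (29, 20), (29, 27), (30, 1), (30, 7), (30, 8), (30, 14), (30, 17), (30, 23), (30, 24), (30, 30)]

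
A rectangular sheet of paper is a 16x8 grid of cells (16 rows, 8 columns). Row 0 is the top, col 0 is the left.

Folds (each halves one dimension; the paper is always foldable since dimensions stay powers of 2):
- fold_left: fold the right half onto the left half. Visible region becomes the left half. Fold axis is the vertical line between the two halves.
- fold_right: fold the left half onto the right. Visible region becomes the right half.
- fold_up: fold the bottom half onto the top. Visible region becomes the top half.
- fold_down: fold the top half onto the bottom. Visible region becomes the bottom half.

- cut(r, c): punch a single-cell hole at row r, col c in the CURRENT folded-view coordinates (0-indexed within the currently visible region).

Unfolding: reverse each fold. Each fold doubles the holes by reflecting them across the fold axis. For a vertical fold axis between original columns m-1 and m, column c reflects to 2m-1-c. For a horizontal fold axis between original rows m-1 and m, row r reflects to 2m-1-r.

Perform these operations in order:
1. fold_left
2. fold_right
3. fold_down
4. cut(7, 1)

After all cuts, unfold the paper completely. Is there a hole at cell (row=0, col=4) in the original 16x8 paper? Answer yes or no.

Op 1 fold_left: fold axis v@4; visible region now rows[0,16) x cols[0,4) = 16x4
Op 2 fold_right: fold axis v@2; visible region now rows[0,16) x cols[2,4) = 16x2
Op 3 fold_down: fold axis h@8; visible region now rows[8,16) x cols[2,4) = 8x2
Op 4 cut(7, 1): punch at orig (15,3); cuts so far [(15, 3)]; region rows[8,16) x cols[2,4) = 8x2
Unfold 1 (reflect across h@8): 2 holes -> [(0, 3), (15, 3)]
Unfold 2 (reflect across v@2): 4 holes -> [(0, 0), (0, 3), (15, 0), (15, 3)]
Unfold 3 (reflect across v@4): 8 holes -> [(0, 0), (0, 3), (0, 4), (0, 7), (15, 0), (15, 3), (15, 4), (15, 7)]
Holes: [(0, 0), (0, 3), (0, 4), (0, 7), (15, 0), (15, 3), (15, 4), (15, 7)]

Answer: yes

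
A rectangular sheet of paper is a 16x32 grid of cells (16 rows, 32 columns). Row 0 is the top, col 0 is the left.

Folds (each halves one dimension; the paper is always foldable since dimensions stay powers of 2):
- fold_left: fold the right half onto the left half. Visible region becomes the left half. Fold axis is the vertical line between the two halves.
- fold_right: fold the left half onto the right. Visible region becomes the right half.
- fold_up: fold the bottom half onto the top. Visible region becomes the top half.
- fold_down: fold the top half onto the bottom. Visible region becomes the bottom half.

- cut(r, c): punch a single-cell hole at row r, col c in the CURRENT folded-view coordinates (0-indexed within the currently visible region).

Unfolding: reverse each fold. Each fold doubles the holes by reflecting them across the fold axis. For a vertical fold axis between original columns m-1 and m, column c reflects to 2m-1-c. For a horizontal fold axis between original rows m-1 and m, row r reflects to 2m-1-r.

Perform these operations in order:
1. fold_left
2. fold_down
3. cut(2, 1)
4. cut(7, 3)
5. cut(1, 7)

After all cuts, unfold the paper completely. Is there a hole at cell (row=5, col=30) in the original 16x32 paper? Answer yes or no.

Answer: yes

Derivation:
Op 1 fold_left: fold axis v@16; visible region now rows[0,16) x cols[0,16) = 16x16
Op 2 fold_down: fold axis h@8; visible region now rows[8,16) x cols[0,16) = 8x16
Op 3 cut(2, 1): punch at orig (10,1); cuts so far [(10, 1)]; region rows[8,16) x cols[0,16) = 8x16
Op 4 cut(7, 3): punch at orig (15,3); cuts so far [(10, 1), (15, 3)]; region rows[8,16) x cols[0,16) = 8x16
Op 5 cut(1, 7): punch at orig (9,7); cuts so far [(9, 7), (10, 1), (15, 3)]; region rows[8,16) x cols[0,16) = 8x16
Unfold 1 (reflect across h@8): 6 holes -> [(0, 3), (5, 1), (6, 7), (9, 7), (10, 1), (15, 3)]
Unfold 2 (reflect across v@16): 12 holes -> [(0, 3), (0, 28), (5, 1), (5, 30), (6, 7), (6, 24), (9, 7), (9, 24), (10, 1), (10, 30), (15, 3), (15, 28)]
Holes: [(0, 3), (0, 28), (5, 1), (5, 30), (6, 7), (6, 24), (9, 7), (9, 24), (10, 1), (10, 30), (15, 3), (15, 28)]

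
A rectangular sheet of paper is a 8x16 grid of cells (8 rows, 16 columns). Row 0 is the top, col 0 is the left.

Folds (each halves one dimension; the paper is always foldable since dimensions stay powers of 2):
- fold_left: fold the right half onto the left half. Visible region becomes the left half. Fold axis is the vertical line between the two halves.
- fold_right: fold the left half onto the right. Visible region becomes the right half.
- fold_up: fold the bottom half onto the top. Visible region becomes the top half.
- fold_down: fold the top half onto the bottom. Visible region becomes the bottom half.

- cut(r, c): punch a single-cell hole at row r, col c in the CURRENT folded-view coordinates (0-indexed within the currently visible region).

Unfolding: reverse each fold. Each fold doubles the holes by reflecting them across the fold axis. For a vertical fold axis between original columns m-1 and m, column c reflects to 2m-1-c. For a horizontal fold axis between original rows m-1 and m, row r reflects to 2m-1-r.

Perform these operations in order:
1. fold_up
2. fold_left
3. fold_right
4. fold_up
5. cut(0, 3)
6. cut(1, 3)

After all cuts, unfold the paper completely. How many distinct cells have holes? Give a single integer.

Answer: 32

Derivation:
Op 1 fold_up: fold axis h@4; visible region now rows[0,4) x cols[0,16) = 4x16
Op 2 fold_left: fold axis v@8; visible region now rows[0,4) x cols[0,8) = 4x8
Op 3 fold_right: fold axis v@4; visible region now rows[0,4) x cols[4,8) = 4x4
Op 4 fold_up: fold axis h@2; visible region now rows[0,2) x cols[4,8) = 2x4
Op 5 cut(0, 3): punch at orig (0,7); cuts so far [(0, 7)]; region rows[0,2) x cols[4,8) = 2x4
Op 6 cut(1, 3): punch at orig (1,7); cuts so far [(0, 7), (1, 7)]; region rows[0,2) x cols[4,8) = 2x4
Unfold 1 (reflect across h@2): 4 holes -> [(0, 7), (1, 7), (2, 7), (3, 7)]
Unfold 2 (reflect across v@4): 8 holes -> [(0, 0), (0, 7), (1, 0), (1, 7), (2, 0), (2, 7), (3, 0), (3, 7)]
Unfold 3 (reflect across v@8): 16 holes -> [(0, 0), (0, 7), (0, 8), (0, 15), (1, 0), (1, 7), (1, 8), (1, 15), (2, 0), (2, 7), (2, 8), (2, 15), (3, 0), (3, 7), (3, 8), (3, 15)]
Unfold 4 (reflect across h@4): 32 holes -> [(0, 0), (0, 7), (0, 8), (0, 15), (1, 0), (1, 7), (1, 8), (1, 15), (2, 0), (2, 7), (2, 8), (2, 15), (3, 0), (3, 7), (3, 8), (3, 15), (4, 0), (4, 7), (4, 8), (4, 15), (5, 0), (5, 7), (5, 8), (5, 15), (6, 0), (6, 7), (6, 8), (6, 15), (7, 0), (7, 7), (7, 8), (7, 15)]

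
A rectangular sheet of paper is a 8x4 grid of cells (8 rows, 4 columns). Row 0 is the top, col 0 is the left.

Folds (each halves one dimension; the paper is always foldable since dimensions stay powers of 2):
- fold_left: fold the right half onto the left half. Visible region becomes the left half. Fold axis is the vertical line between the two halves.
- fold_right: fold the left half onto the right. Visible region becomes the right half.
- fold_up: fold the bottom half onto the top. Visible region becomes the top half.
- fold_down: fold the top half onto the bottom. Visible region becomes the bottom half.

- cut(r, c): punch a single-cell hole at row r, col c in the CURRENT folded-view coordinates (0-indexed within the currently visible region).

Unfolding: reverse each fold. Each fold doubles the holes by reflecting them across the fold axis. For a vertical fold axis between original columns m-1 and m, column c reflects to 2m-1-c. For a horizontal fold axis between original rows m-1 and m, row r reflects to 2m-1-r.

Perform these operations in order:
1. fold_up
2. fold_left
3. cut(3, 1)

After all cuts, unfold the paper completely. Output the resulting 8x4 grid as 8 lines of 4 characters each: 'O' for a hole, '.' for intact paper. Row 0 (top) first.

Op 1 fold_up: fold axis h@4; visible region now rows[0,4) x cols[0,4) = 4x4
Op 2 fold_left: fold axis v@2; visible region now rows[0,4) x cols[0,2) = 4x2
Op 3 cut(3, 1): punch at orig (3,1); cuts so far [(3, 1)]; region rows[0,4) x cols[0,2) = 4x2
Unfold 1 (reflect across v@2): 2 holes -> [(3, 1), (3, 2)]
Unfold 2 (reflect across h@4): 4 holes -> [(3, 1), (3, 2), (4, 1), (4, 2)]

Answer: ....
....
....
.OO.
.OO.
....
....
....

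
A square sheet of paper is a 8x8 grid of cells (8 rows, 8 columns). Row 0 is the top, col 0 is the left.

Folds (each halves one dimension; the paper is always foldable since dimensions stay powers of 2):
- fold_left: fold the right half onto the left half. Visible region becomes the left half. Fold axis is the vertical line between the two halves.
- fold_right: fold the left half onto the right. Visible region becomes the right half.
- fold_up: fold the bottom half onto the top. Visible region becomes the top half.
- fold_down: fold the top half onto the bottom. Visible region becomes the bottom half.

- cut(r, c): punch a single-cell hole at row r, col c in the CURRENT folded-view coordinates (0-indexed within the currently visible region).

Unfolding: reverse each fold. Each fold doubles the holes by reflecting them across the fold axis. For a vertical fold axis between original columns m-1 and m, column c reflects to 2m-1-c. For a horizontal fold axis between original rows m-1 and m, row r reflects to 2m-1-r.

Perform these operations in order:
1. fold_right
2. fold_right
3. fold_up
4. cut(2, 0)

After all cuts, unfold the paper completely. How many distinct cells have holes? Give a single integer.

Answer: 8

Derivation:
Op 1 fold_right: fold axis v@4; visible region now rows[0,8) x cols[4,8) = 8x4
Op 2 fold_right: fold axis v@6; visible region now rows[0,8) x cols[6,8) = 8x2
Op 3 fold_up: fold axis h@4; visible region now rows[0,4) x cols[6,8) = 4x2
Op 4 cut(2, 0): punch at orig (2,6); cuts so far [(2, 6)]; region rows[0,4) x cols[6,8) = 4x2
Unfold 1 (reflect across h@4): 2 holes -> [(2, 6), (5, 6)]
Unfold 2 (reflect across v@6): 4 holes -> [(2, 5), (2, 6), (5, 5), (5, 6)]
Unfold 3 (reflect across v@4): 8 holes -> [(2, 1), (2, 2), (2, 5), (2, 6), (5, 1), (5, 2), (5, 5), (5, 6)]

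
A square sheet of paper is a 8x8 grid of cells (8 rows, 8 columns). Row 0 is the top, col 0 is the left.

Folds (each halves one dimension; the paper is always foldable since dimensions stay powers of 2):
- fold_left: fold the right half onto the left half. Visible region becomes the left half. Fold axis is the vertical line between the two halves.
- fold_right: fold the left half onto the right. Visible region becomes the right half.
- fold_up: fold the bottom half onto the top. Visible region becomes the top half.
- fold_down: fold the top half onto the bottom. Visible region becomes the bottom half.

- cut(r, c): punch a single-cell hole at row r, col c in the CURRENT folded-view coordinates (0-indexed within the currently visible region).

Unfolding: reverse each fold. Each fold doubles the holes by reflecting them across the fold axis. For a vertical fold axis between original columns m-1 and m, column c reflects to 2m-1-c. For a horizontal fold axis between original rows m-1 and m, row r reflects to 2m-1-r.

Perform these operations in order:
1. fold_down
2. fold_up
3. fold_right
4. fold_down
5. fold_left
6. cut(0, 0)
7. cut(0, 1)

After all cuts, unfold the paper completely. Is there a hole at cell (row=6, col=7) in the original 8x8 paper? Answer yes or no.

Answer: yes

Derivation:
Op 1 fold_down: fold axis h@4; visible region now rows[4,8) x cols[0,8) = 4x8
Op 2 fold_up: fold axis h@6; visible region now rows[4,6) x cols[0,8) = 2x8
Op 3 fold_right: fold axis v@4; visible region now rows[4,6) x cols[4,8) = 2x4
Op 4 fold_down: fold axis h@5; visible region now rows[5,6) x cols[4,8) = 1x4
Op 5 fold_left: fold axis v@6; visible region now rows[5,6) x cols[4,6) = 1x2
Op 6 cut(0, 0): punch at orig (5,4); cuts so far [(5, 4)]; region rows[5,6) x cols[4,6) = 1x2
Op 7 cut(0, 1): punch at orig (5,5); cuts so far [(5, 4), (5, 5)]; region rows[5,6) x cols[4,6) = 1x2
Unfold 1 (reflect across v@6): 4 holes -> [(5, 4), (5, 5), (5, 6), (5, 7)]
Unfold 2 (reflect across h@5): 8 holes -> [(4, 4), (4, 5), (4, 6), (4, 7), (5, 4), (5, 5), (5, 6), (5, 7)]
Unfold 3 (reflect across v@4): 16 holes -> [(4, 0), (4, 1), (4, 2), (4, 3), (4, 4), (4, 5), (4, 6), (4, 7), (5, 0), (5, 1), (5, 2), (5, 3), (5, 4), (5, 5), (5, 6), (5, 7)]
Unfold 4 (reflect across h@6): 32 holes -> [(4, 0), (4, 1), (4, 2), (4, 3), (4, 4), (4, 5), (4, 6), (4, 7), (5, 0), (5, 1), (5, 2), (5, 3), (5, 4), (5, 5), (5, 6), (5, 7), (6, 0), (6, 1), (6, 2), (6, 3), (6, 4), (6, 5), (6, 6), (6, 7), (7, 0), (7, 1), (7, 2), (7, 3), (7, 4), (7, 5), (7, 6), (7, 7)]
Unfold 5 (reflect across h@4): 64 holes -> [(0, 0), (0, 1), (0, 2), (0, 3), (0, 4), (0, 5), (0, 6), (0, 7), (1, 0), (1, 1), (1, 2), (1, 3), (1, 4), (1, 5), (1, 6), (1, 7), (2, 0), (2, 1), (2, 2), (2, 3), (2, 4), (2, 5), (2, 6), (2, 7), (3, 0), (3, 1), (3, 2), (3, 3), (3, 4), (3, 5), (3, 6), (3, 7), (4, 0), (4, 1), (4, 2), (4, 3), (4, 4), (4, 5), (4, 6), (4, 7), (5, 0), (5, 1), (5, 2), (5, 3), (5, 4), (5, 5), (5, 6), (5, 7), (6, 0), (6, 1), (6, 2), (6, 3), (6, 4), (6, 5), (6, 6), (6, 7), (7, 0), (7, 1), (7, 2), (7, 3), (7, 4), (7, 5), (7, 6), (7, 7)]
Holes: [(0, 0), (0, 1), (0, 2), (0, 3), (0, 4), (0, 5), (0, 6), (0, 7), (1, 0), (1, 1), (1, 2), (1, 3), (1, 4), (1, 5), (1, 6), (1, 7), (2, 0), (2, 1), (2, 2), (2, 3), (2, 4), (2, 5), (2, 6), (2, 7), (3, 0), (3, 1), (3, 2), (3, 3), (3, 4), (3, 5), (3, 6), (3, 7), (4, 0), (4, 1), (4, 2), (4, 3), (4, 4), (4, 5), (4, 6), (4, 7), (5, 0), (5, 1), (5, 2), (5, 3), (5, 4), (5, 5), (5, 6), (5, 7), (6, 0), (6, 1), (6, 2), (6, 3), (6, 4), (6, 5), (6, 6), (6, 7), (7, 0), (7, 1), (7, 2), (7, 3), (7, 4), (7, 5), (7, 6), (7, 7)]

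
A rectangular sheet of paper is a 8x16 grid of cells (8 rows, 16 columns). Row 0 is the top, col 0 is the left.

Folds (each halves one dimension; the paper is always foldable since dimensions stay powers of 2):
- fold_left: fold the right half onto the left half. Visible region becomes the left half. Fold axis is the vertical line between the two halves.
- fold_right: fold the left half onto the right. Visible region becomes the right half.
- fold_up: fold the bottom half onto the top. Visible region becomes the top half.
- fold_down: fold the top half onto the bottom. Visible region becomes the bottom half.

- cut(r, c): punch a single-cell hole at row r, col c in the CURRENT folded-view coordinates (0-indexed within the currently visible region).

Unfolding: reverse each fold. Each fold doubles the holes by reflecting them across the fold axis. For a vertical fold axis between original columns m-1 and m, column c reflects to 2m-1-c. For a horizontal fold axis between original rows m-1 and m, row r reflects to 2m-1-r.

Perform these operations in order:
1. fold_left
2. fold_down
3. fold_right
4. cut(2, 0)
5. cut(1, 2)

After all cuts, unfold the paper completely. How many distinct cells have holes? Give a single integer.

Op 1 fold_left: fold axis v@8; visible region now rows[0,8) x cols[0,8) = 8x8
Op 2 fold_down: fold axis h@4; visible region now rows[4,8) x cols[0,8) = 4x8
Op 3 fold_right: fold axis v@4; visible region now rows[4,8) x cols[4,8) = 4x4
Op 4 cut(2, 0): punch at orig (6,4); cuts so far [(6, 4)]; region rows[4,8) x cols[4,8) = 4x4
Op 5 cut(1, 2): punch at orig (5,6); cuts so far [(5, 6), (6, 4)]; region rows[4,8) x cols[4,8) = 4x4
Unfold 1 (reflect across v@4): 4 holes -> [(5, 1), (5, 6), (6, 3), (6, 4)]
Unfold 2 (reflect across h@4): 8 holes -> [(1, 3), (1, 4), (2, 1), (2, 6), (5, 1), (5, 6), (6, 3), (6, 4)]
Unfold 3 (reflect across v@8): 16 holes -> [(1, 3), (1, 4), (1, 11), (1, 12), (2, 1), (2, 6), (2, 9), (2, 14), (5, 1), (5, 6), (5, 9), (5, 14), (6, 3), (6, 4), (6, 11), (6, 12)]

Answer: 16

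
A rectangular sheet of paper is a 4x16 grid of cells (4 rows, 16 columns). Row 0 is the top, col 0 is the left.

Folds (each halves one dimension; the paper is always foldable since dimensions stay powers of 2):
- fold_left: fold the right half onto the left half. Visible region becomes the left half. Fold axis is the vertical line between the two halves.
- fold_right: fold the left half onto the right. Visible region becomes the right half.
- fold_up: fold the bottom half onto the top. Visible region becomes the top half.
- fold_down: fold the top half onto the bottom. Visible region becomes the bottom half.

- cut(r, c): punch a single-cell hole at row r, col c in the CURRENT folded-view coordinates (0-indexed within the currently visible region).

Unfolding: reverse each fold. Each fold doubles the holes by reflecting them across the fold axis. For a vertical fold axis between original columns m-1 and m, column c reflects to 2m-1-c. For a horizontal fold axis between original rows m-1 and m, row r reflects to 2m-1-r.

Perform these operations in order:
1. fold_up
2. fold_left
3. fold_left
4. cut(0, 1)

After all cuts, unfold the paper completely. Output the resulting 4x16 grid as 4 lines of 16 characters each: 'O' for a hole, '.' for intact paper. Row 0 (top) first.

Answer: .O....O..O....O.
................
................
.O....O..O....O.

Derivation:
Op 1 fold_up: fold axis h@2; visible region now rows[0,2) x cols[0,16) = 2x16
Op 2 fold_left: fold axis v@8; visible region now rows[0,2) x cols[0,8) = 2x8
Op 3 fold_left: fold axis v@4; visible region now rows[0,2) x cols[0,4) = 2x4
Op 4 cut(0, 1): punch at orig (0,1); cuts so far [(0, 1)]; region rows[0,2) x cols[0,4) = 2x4
Unfold 1 (reflect across v@4): 2 holes -> [(0, 1), (0, 6)]
Unfold 2 (reflect across v@8): 4 holes -> [(0, 1), (0, 6), (0, 9), (0, 14)]
Unfold 3 (reflect across h@2): 8 holes -> [(0, 1), (0, 6), (0, 9), (0, 14), (3, 1), (3, 6), (3, 9), (3, 14)]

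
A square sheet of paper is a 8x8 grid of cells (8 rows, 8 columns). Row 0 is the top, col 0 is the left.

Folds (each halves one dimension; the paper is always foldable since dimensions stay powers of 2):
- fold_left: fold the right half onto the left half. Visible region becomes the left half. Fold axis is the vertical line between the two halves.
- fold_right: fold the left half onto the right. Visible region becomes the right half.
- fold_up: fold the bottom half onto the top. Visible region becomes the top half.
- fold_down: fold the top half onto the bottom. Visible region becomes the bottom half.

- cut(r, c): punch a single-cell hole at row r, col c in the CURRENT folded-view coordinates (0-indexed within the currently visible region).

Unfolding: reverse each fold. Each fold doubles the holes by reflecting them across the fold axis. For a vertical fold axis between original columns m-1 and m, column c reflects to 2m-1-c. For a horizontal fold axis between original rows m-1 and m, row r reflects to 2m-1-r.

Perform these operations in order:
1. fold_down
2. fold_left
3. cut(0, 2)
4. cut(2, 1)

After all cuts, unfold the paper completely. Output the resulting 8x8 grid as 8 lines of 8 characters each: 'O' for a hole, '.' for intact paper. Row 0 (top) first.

Op 1 fold_down: fold axis h@4; visible region now rows[4,8) x cols[0,8) = 4x8
Op 2 fold_left: fold axis v@4; visible region now rows[4,8) x cols[0,4) = 4x4
Op 3 cut(0, 2): punch at orig (4,2); cuts so far [(4, 2)]; region rows[4,8) x cols[0,4) = 4x4
Op 4 cut(2, 1): punch at orig (6,1); cuts so far [(4, 2), (6, 1)]; region rows[4,8) x cols[0,4) = 4x4
Unfold 1 (reflect across v@4): 4 holes -> [(4, 2), (4, 5), (6, 1), (6, 6)]
Unfold 2 (reflect across h@4): 8 holes -> [(1, 1), (1, 6), (3, 2), (3, 5), (4, 2), (4, 5), (6, 1), (6, 6)]

Answer: ........
.O....O.
........
..O..O..
..O..O..
........
.O....O.
........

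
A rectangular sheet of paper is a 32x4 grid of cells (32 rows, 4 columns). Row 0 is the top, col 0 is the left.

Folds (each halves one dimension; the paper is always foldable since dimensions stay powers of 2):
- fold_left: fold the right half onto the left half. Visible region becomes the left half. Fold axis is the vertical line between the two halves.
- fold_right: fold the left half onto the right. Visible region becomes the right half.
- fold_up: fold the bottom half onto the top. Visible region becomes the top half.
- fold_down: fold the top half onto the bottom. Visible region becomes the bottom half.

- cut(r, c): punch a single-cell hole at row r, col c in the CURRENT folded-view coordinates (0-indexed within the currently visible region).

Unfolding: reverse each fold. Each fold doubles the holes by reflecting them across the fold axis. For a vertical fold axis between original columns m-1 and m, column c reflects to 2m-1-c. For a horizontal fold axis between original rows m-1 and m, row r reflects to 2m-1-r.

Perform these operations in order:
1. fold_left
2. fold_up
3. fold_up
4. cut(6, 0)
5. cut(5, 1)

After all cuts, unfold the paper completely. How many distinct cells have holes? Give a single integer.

Op 1 fold_left: fold axis v@2; visible region now rows[0,32) x cols[0,2) = 32x2
Op 2 fold_up: fold axis h@16; visible region now rows[0,16) x cols[0,2) = 16x2
Op 3 fold_up: fold axis h@8; visible region now rows[0,8) x cols[0,2) = 8x2
Op 4 cut(6, 0): punch at orig (6,0); cuts so far [(6, 0)]; region rows[0,8) x cols[0,2) = 8x2
Op 5 cut(5, 1): punch at orig (5,1); cuts so far [(5, 1), (6, 0)]; region rows[0,8) x cols[0,2) = 8x2
Unfold 1 (reflect across h@8): 4 holes -> [(5, 1), (6, 0), (9, 0), (10, 1)]
Unfold 2 (reflect across h@16): 8 holes -> [(5, 1), (6, 0), (9, 0), (10, 1), (21, 1), (22, 0), (25, 0), (26, 1)]
Unfold 3 (reflect across v@2): 16 holes -> [(5, 1), (5, 2), (6, 0), (6, 3), (9, 0), (9, 3), (10, 1), (10, 2), (21, 1), (21, 2), (22, 0), (22, 3), (25, 0), (25, 3), (26, 1), (26, 2)]

Answer: 16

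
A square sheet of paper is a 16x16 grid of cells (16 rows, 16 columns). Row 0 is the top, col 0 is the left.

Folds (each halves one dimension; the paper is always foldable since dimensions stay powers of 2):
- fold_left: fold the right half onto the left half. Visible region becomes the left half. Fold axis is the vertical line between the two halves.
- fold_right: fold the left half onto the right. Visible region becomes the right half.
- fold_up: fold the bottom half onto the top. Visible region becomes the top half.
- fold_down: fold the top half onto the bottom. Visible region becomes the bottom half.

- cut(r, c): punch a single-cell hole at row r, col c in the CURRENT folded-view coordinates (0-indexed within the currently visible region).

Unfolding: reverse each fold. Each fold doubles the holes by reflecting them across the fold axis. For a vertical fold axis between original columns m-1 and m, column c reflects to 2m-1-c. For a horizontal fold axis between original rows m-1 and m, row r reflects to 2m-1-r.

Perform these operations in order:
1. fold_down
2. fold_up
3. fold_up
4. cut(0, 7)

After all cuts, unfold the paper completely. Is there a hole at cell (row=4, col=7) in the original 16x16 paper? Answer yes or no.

Answer: yes

Derivation:
Op 1 fold_down: fold axis h@8; visible region now rows[8,16) x cols[0,16) = 8x16
Op 2 fold_up: fold axis h@12; visible region now rows[8,12) x cols[0,16) = 4x16
Op 3 fold_up: fold axis h@10; visible region now rows[8,10) x cols[0,16) = 2x16
Op 4 cut(0, 7): punch at orig (8,7); cuts so far [(8, 7)]; region rows[8,10) x cols[0,16) = 2x16
Unfold 1 (reflect across h@10): 2 holes -> [(8, 7), (11, 7)]
Unfold 2 (reflect across h@12): 4 holes -> [(8, 7), (11, 7), (12, 7), (15, 7)]
Unfold 3 (reflect across h@8): 8 holes -> [(0, 7), (3, 7), (4, 7), (7, 7), (8, 7), (11, 7), (12, 7), (15, 7)]
Holes: [(0, 7), (3, 7), (4, 7), (7, 7), (8, 7), (11, 7), (12, 7), (15, 7)]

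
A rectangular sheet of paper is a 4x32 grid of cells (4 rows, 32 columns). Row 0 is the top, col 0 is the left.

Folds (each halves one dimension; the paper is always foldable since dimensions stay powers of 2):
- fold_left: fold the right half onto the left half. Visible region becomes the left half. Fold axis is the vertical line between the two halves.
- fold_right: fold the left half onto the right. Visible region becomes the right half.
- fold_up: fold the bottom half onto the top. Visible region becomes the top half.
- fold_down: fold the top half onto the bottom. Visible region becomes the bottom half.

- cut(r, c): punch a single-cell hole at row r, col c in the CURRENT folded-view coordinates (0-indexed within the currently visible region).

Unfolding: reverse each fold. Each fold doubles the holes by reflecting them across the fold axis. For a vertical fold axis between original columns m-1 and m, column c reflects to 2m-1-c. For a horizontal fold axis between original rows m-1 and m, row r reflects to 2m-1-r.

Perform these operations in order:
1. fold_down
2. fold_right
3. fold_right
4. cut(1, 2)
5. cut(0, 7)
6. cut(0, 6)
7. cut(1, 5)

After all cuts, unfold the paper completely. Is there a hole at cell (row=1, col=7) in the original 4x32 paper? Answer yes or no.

Answer: no

Derivation:
Op 1 fold_down: fold axis h@2; visible region now rows[2,4) x cols[0,32) = 2x32
Op 2 fold_right: fold axis v@16; visible region now rows[2,4) x cols[16,32) = 2x16
Op 3 fold_right: fold axis v@24; visible region now rows[2,4) x cols[24,32) = 2x8
Op 4 cut(1, 2): punch at orig (3,26); cuts so far [(3, 26)]; region rows[2,4) x cols[24,32) = 2x8
Op 5 cut(0, 7): punch at orig (2,31); cuts so far [(2, 31), (3, 26)]; region rows[2,4) x cols[24,32) = 2x8
Op 6 cut(0, 6): punch at orig (2,30); cuts so far [(2, 30), (2, 31), (3, 26)]; region rows[2,4) x cols[24,32) = 2x8
Op 7 cut(1, 5): punch at orig (3,29); cuts so far [(2, 30), (2, 31), (3, 26), (3, 29)]; region rows[2,4) x cols[24,32) = 2x8
Unfold 1 (reflect across v@24): 8 holes -> [(2, 16), (2, 17), (2, 30), (2, 31), (3, 18), (3, 21), (3, 26), (3, 29)]
Unfold 2 (reflect across v@16): 16 holes -> [(2, 0), (2, 1), (2, 14), (2, 15), (2, 16), (2, 17), (2, 30), (2, 31), (3, 2), (3, 5), (3, 10), (3, 13), (3, 18), (3, 21), (3, 26), (3, 29)]
Unfold 3 (reflect across h@2): 32 holes -> [(0, 2), (0, 5), (0, 10), (0, 13), (0, 18), (0, 21), (0, 26), (0, 29), (1, 0), (1, 1), (1, 14), (1, 15), (1, 16), (1, 17), (1, 30), (1, 31), (2, 0), (2, 1), (2, 14), (2, 15), (2, 16), (2, 17), (2, 30), (2, 31), (3, 2), (3, 5), (3, 10), (3, 13), (3, 18), (3, 21), (3, 26), (3, 29)]
Holes: [(0, 2), (0, 5), (0, 10), (0, 13), (0, 18), (0, 21), (0, 26), (0, 29), (1, 0), (1, 1), (1, 14), (1, 15), (1, 16), (1, 17), (1, 30), (1, 31), (2, 0), (2, 1), (2, 14), (2, 15), (2, 16), (2, 17), (2, 30), (2, 31), (3, 2), (3, 5), (3, 10), (3, 13), (3, 18), (3, 21), (3, 26), (3, 29)]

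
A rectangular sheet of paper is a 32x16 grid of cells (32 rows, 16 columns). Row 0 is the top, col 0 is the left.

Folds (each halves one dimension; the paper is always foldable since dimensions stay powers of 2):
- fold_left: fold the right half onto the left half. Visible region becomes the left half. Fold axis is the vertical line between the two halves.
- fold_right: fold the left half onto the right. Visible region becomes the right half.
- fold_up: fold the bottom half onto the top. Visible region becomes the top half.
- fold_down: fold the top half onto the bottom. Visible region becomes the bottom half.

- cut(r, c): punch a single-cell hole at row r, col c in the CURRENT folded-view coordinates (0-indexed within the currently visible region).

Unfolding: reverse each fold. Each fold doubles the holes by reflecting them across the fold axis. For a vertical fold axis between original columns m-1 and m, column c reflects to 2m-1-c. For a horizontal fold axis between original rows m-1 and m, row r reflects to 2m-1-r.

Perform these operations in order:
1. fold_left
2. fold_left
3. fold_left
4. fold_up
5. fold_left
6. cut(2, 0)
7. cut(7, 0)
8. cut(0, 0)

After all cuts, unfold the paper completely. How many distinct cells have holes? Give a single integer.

Answer: 96

Derivation:
Op 1 fold_left: fold axis v@8; visible region now rows[0,32) x cols[0,8) = 32x8
Op 2 fold_left: fold axis v@4; visible region now rows[0,32) x cols[0,4) = 32x4
Op 3 fold_left: fold axis v@2; visible region now rows[0,32) x cols[0,2) = 32x2
Op 4 fold_up: fold axis h@16; visible region now rows[0,16) x cols[0,2) = 16x2
Op 5 fold_left: fold axis v@1; visible region now rows[0,16) x cols[0,1) = 16x1
Op 6 cut(2, 0): punch at orig (2,0); cuts so far [(2, 0)]; region rows[0,16) x cols[0,1) = 16x1
Op 7 cut(7, 0): punch at orig (7,0); cuts so far [(2, 0), (7, 0)]; region rows[0,16) x cols[0,1) = 16x1
Op 8 cut(0, 0): punch at orig (0,0); cuts so far [(0, 0), (2, 0), (7, 0)]; region rows[0,16) x cols[0,1) = 16x1
Unfold 1 (reflect across v@1): 6 holes -> [(0, 0), (0, 1), (2, 0), (2, 1), (7, 0), (7, 1)]
Unfold 2 (reflect across h@16): 12 holes -> [(0, 0), (0, 1), (2, 0), (2, 1), (7, 0), (7, 1), (24, 0), (24, 1), (29, 0), (29, 1), (31, 0), (31, 1)]
Unfold 3 (reflect across v@2): 24 holes -> [(0, 0), (0, 1), (0, 2), (0, 3), (2, 0), (2, 1), (2, 2), (2, 3), (7, 0), (7, 1), (7, 2), (7, 3), (24, 0), (24, 1), (24, 2), (24, 3), (29, 0), (29, 1), (29, 2), (29, 3), (31, 0), (31, 1), (31, 2), (31, 3)]
Unfold 4 (reflect across v@4): 48 holes -> [(0, 0), (0, 1), (0, 2), (0, 3), (0, 4), (0, 5), (0, 6), (0, 7), (2, 0), (2, 1), (2, 2), (2, 3), (2, 4), (2, 5), (2, 6), (2, 7), (7, 0), (7, 1), (7, 2), (7, 3), (7, 4), (7, 5), (7, 6), (7, 7), (24, 0), (24, 1), (24, 2), (24, 3), (24, 4), (24, 5), (24, 6), (24, 7), (29, 0), (29, 1), (29, 2), (29, 3), (29, 4), (29, 5), (29, 6), (29, 7), (31, 0), (31, 1), (31, 2), (31, 3), (31, 4), (31, 5), (31, 6), (31, 7)]
Unfold 5 (reflect across v@8): 96 holes -> [(0, 0), (0, 1), (0, 2), (0, 3), (0, 4), (0, 5), (0, 6), (0, 7), (0, 8), (0, 9), (0, 10), (0, 11), (0, 12), (0, 13), (0, 14), (0, 15), (2, 0), (2, 1), (2, 2), (2, 3), (2, 4), (2, 5), (2, 6), (2, 7), (2, 8), (2, 9), (2, 10), (2, 11), (2, 12), (2, 13), (2, 14), (2, 15), (7, 0), (7, 1), (7, 2), (7, 3), (7, 4), (7, 5), (7, 6), (7, 7), (7, 8), (7, 9), (7, 10), (7, 11), (7, 12), (7, 13), (7, 14), (7, 15), (24, 0), (24, 1), (24, 2), (24, 3), (24, 4), (24, 5), (24, 6), (24, 7), (24, 8), (24, 9), (24, 10), (24, 11), (24, 12), (24, 13), (24, 14), (24, 15), (29, 0), (29, 1), (29, 2), (29, 3), (29, 4), (29, 5), (29, 6), (29, 7), (29, 8), (29, 9), (29, 10), (29, 11), (29, 12), (29, 13), (29, 14), (29, 15), (31, 0), (31, 1), (31, 2), (31, 3), (31, 4), (31, 5), (31, 6), (31, 7), (31, 8), (31, 9), (31, 10), (31, 11), (31, 12), (31, 13), (31, 14), (31, 15)]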